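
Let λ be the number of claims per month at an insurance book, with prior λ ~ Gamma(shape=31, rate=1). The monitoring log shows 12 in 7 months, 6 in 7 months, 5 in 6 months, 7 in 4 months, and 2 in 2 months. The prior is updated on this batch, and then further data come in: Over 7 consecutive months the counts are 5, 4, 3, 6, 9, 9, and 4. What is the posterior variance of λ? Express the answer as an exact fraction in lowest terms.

103/1156

Total count: 12 + 6 + 5 + 7 + 2 = 32.
Total exposure: 7 + 7 + 6 + 4 + 2 = 26 months.
After the first batch: Gamma(31 + 32, 1 + 26) = Gamma(63, 27).
Total count: 5 + 4 + 3 + 6 + 9 + 9 + 4 = 40.
Total exposure: 7 months.
After the second batch: Gamma(63 + 40, 27 + 7) = Gamma(103, 34).
Posterior variance = α'/β'² = 103/1156.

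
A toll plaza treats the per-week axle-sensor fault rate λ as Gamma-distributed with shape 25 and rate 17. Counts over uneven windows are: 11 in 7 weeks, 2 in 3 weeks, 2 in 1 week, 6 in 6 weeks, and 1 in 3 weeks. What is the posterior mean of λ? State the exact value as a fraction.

Total count: 11 + 2 + 2 + 6 + 1 = 22.
Total exposure: 7 + 3 + 1 + 6 + 3 = 20 weeks.
Conjugate update: add total count to the shape and total exposure to the rate, giving Gamma(47, 37).
Posterior mean = α'/β' = 47/37.

47/37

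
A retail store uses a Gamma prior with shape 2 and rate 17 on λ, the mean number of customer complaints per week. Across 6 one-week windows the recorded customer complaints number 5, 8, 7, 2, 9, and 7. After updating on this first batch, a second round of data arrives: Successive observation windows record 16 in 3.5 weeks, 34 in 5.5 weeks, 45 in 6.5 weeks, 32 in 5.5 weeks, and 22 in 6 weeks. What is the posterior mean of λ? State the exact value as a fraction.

Total count: 5 + 8 + 7 + 2 + 9 + 7 = 38.
Total exposure: 6 weeks.
After the first batch: Gamma(2 + 38, 17 + 6) = Gamma(40, 23).
Total count: 16 + 34 + 45 + 32 + 22 = 149.
Total exposure: 3.5 + 5.5 + 6.5 + 5.5 + 6 = 27 weeks.
After the second batch: Gamma(40 + 149, 23 + 27) = Gamma(189, 50).
Posterior mean = α'/β' = 189/50.

189/50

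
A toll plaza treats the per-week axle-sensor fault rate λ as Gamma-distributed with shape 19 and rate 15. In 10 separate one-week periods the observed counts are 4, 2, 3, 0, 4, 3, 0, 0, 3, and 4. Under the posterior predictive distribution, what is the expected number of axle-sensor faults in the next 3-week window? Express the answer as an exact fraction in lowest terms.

126/25

Total count: 4 + 2 + 3 + 0 + 4 + 3 + 0 + 0 + 3 + 4 = 23.
Total exposure: 10 weeks.
Gamma(α, β) with Poisson data over total exposure Σt gives posterior Gamma(α+Σx, β+Σt) = Gamma(42, 25).
Predictive mean over a 3-week window = T·E[λ|data] = 3·42/25 = 126/25.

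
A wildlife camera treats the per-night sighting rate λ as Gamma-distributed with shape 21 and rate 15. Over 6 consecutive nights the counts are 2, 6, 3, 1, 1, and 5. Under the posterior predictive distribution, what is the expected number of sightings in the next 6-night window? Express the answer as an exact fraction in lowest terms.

Total count: 2 + 6 + 3 + 1 + 1 + 5 = 18.
Total exposure: 6 nights.
The Gamma prior is conjugate for the Poisson rate, so λ | data ~ Gamma(21+18, 15+6) = Gamma(39, 21).
Predictive mean over a 6-night window = T·E[λ|data] = 6·39/21 = 78/7.

78/7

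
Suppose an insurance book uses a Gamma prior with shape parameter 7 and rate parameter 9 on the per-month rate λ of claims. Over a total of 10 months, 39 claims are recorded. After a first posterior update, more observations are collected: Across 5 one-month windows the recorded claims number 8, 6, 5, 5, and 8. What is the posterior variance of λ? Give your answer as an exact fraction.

Total count 39 over total exposure 10 months.
After the first batch: Gamma(7 + 39, 9 + 10) = Gamma(46, 19).
Total count: 8 + 6 + 5 + 5 + 8 = 32.
Total exposure: 5 months.
After the second batch: Gamma(46 + 32, 19 + 5) = Gamma(78, 24).
Posterior variance = α'/β'² = 78/576 = 13/96.

13/96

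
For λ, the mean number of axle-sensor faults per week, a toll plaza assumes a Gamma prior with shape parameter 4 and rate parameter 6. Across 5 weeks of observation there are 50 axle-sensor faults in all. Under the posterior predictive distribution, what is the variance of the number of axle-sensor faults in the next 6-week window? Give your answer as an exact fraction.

5508/121

Total count 50 over total exposure 5 weeks.
The Gamma prior is conjugate for the Poisson rate, so λ | data ~ Gamma(4+50, 6+5) = Gamma(54, 11).
The posterior predictive for a window of length T is Negative Binomial with variance T·α'·(β'+T)/β'² = 6·54·17/121 = 5508/121.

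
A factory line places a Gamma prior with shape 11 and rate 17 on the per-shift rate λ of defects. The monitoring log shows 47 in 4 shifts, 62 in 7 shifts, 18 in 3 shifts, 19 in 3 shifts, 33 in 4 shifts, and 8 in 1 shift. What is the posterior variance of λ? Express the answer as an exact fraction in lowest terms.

Total count: 47 + 62 + 18 + 19 + 33 + 8 = 187.
Total exposure: 4 + 7 + 3 + 3 + 4 + 1 = 22 shifts.
The Gamma prior is conjugate for the Poisson rate, so λ | data ~ Gamma(11+187, 17+22) = Gamma(198, 39).
Posterior variance = α'/β'² = 198/1521 = 22/169.

22/169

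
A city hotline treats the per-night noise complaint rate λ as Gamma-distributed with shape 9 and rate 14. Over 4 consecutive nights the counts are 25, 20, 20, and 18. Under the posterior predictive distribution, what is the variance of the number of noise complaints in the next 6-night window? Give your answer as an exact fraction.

Total count: 25 + 20 + 20 + 18 = 83.
Total exposure: 4 nights.
The Gamma prior is conjugate for the Poisson rate, so λ | data ~ Gamma(9+83, 14+4) = Gamma(92, 18).
The posterior predictive for a window of length T is Negative Binomial with variance T·α'·(β'+T)/β'² = 6·92·24/324 = 368/9.

368/9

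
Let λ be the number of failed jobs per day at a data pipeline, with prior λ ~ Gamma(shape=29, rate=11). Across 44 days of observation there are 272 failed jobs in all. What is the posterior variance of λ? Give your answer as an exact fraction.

301/3025

Total count 272 over total exposure 44 days.
Posterior: α' = 29 + 272 = 301, β' = 11 + 44 = 55.
Posterior variance = α'/β'² = 301/3025.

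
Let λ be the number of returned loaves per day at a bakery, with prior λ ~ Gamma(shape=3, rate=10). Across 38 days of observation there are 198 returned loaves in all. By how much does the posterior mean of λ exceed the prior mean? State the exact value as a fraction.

Total count 198 over total exposure 38 days.
By Gamma–Poisson conjugacy, the posterior is Gamma(α + Σx, β + Σt) = Gamma(3 + 198, 10 + 38) = Gamma(201, 48).
Posterior mean = 201/48 = 67/16; prior mean = 3/10 = 3/10. Difference = 67/16 − 3/10 = 311/80.

311/80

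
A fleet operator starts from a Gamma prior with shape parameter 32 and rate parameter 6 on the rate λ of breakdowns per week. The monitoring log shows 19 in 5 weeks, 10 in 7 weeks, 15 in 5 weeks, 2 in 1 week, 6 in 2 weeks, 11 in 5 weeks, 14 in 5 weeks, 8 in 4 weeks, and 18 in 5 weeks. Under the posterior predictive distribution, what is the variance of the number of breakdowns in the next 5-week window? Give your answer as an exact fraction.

50/3

Total count: 19 + 10 + 15 + 2 + 6 + 11 + 14 + 8 + 18 = 103.
Total exposure: 5 + 7 + 5 + 1 + 2 + 5 + 5 + 4 + 5 = 39 weeks.
Conjugate update: add total count to the shape and total exposure to the rate, giving Gamma(135, 45).
The posterior predictive for a window of length T is Negative Binomial with variance T·α'·(β'+T)/β'² = 5·135·50/2025 = 50/3.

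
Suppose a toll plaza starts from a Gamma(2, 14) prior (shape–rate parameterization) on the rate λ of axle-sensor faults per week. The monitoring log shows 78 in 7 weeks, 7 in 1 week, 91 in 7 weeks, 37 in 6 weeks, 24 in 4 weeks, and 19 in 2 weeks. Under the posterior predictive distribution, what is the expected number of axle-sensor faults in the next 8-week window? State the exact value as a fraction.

Total count: 78 + 7 + 91 + 37 + 24 + 19 = 256.
Total exposure: 7 + 1 + 7 + 6 + 4 + 2 = 27 weeks.
Gamma(α, β) with Poisson data over total exposure Σt gives posterior Gamma(α+Σx, β+Σt) = Gamma(258, 41).
Predictive mean over an 8-week window = T·E[λ|data] = 8·258/41 = 2064/41.

2064/41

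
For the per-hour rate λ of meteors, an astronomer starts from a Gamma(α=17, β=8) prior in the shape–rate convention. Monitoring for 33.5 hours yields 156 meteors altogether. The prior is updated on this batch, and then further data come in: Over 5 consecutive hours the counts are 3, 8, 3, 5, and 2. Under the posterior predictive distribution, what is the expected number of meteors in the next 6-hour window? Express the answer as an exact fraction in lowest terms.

Total count 156 over total exposure 33.5 hours.
After the first batch: Gamma(17 + 156, 8 + 33.5) = Gamma(173, 83/2).
Total count: 3 + 8 + 3 + 5 + 2 = 21.
Total exposure: 5 hours.
After the second batch: Gamma(173 + 21, 83/2 + 5) = Gamma(194, 93/2).
Predictive mean over a 6-hour window = T·E[λ|data] = 6·194/(93/2) = 776/31.

776/31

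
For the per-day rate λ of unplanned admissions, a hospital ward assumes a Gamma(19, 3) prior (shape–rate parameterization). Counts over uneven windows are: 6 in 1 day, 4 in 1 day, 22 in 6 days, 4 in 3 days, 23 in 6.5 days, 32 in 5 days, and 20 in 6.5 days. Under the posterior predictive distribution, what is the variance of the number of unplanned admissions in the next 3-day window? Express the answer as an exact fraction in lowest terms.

Total count: 6 + 4 + 22 + 4 + 23 + 32 + 20 = 111.
Total exposure: 1 + 1 + 6 + 3 + 6.5 + 5 + 6.5 = 29 days.
Conjugate update: add total count to the shape and total exposure to the rate, giving Gamma(130, 32).
The posterior predictive for a window of length T is Negative Binomial with variance T·α'·(β'+T)/β'² = 3·130·35/1024 = 6825/512.

6825/512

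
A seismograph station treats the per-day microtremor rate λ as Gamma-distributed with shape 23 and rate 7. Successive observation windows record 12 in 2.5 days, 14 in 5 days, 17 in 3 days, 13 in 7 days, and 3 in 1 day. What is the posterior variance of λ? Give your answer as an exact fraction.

328/2601

Total count: 12 + 14 + 17 + 13 + 3 = 59.
Total exposure: 2.5 + 5 + 3 + 7 + 1 = 18.5 days.
Conjugate update: add total count to the shape and total exposure to the rate, giving Gamma(82, 51/2).
Posterior variance = α'/β'² = 82/(2601/4) = 328/2601.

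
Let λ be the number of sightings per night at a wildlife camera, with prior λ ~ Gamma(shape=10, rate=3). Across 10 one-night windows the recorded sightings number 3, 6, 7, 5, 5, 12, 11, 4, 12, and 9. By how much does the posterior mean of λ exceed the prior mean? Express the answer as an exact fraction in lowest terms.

Total count: 3 + 6 + 7 + 5 + 5 + 12 + 11 + 4 + 12 + 9 = 74.
Total exposure: 10 nights.
The Gamma prior is conjugate for the Poisson rate, so λ | data ~ Gamma(10+74, 3+10) = Gamma(84, 13).
Posterior mean = 84/13 = 84/13; prior mean = 10/3 = 10/3. Difference = 84/13 − 10/3 = 122/39.

122/39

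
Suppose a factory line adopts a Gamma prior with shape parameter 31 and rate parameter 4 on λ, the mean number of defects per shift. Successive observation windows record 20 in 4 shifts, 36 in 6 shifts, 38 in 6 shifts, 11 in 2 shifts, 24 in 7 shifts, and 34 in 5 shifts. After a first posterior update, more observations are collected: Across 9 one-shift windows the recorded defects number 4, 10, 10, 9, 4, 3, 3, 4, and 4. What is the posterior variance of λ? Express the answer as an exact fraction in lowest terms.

245/1849

Total count: 20 + 36 + 38 + 11 + 24 + 34 = 163.
Total exposure: 4 + 6 + 6 + 2 + 7 + 5 = 30 shifts.
After the first batch: Gamma(31 + 163, 4 + 30) = Gamma(194, 34).
Total count: 4 + 10 + 10 + 9 + 4 + 3 + 3 + 4 + 4 = 51.
Total exposure: 9 shifts.
After the second batch: Gamma(194 + 51, 34 + 9) = Gamma(245, 43).
Posterior variance = α'/β'² = 245/1849.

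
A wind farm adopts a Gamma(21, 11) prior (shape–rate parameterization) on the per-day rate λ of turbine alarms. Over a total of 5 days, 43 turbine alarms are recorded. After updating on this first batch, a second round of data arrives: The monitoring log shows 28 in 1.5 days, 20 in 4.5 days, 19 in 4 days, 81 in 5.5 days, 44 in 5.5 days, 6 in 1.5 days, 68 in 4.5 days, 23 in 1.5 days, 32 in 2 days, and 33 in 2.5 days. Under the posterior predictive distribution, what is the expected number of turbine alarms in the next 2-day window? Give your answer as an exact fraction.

Total count 43 over total exposure 5 days.
After the first batch: Gamma(21 + 43, 11 + 5) = Gamma(64, 16).
Total count: 28 + 20 + 19 + 81 + 44 + 6 + 68 + 23 + 32 + 33 = 354.
Total exposure: 1.5 + 4.5 + 4 + 5.5 + 5.5 + 1.5 + 4.5 + 1.5 + 2 + 2.5 = 33 days.
After the second batch: Gamma(64 + 354, 16 + 33) = Gamma(418, 49).
Predictive mean over a 2-day window = T·E[λ|data] = 2·418/49 = 836/49.

836/49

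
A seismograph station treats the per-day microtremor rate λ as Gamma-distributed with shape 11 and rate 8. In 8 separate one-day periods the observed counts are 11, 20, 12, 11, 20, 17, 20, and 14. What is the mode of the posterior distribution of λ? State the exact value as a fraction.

135/16

Total count: 11 + 20 + 12 + 11 + 20 + 17 + 20 + 14 = 125.
Total exposure: 8 days.
The Gamma prior is conjugate for the Poisson rate, so λ | data ~ Gamma(11+125, 8+8) = Gamma(136, 16).
Posterior mode = (α'−1)/β' = 135/16.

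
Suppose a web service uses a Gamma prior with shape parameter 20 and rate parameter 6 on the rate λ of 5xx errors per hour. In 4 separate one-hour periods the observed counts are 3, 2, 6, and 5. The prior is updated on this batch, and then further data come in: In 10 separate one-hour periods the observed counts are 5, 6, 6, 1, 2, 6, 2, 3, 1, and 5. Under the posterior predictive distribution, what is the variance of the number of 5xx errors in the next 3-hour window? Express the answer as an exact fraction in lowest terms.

5037/400

Total count: 3 + 2 + 6 + 5 = 16.
Total exposure: 4 hours.
After the first batch: Gamma(20 + 16, 6 + 4) = Gamma(36, 10).
Total count: 5 + 6 + 6 + 1 + 2 + 6 + 2 + 3 + 1 + 5 = 37.
Total exposure: 10 hours.
After the second batch: Gamma(36 + 37, 10 + 10) = Gamma(73, 20).
The posterior predictive for a window of length T is Negative Binomial with variance T·α'·(β'+T)/β'² = 3·73·23/400 = 5037/400.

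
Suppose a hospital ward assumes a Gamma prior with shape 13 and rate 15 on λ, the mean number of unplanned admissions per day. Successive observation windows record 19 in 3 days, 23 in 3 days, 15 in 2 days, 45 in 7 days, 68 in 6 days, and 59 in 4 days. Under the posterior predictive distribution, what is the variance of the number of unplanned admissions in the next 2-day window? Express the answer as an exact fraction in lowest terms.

Total count: 19 + 23 + 15 + 45 + 68 + 59 = 229.
Total exposure: 3 + 3 + 2 + 7 + 6 + 4 = 25 days.
By Gamma–Poisson conjugacy, the posterior is Gamma(α + Σx, β + Σt) = Gamma(13 + 229, 15 + 25) = Gamma(242, 40).
The posterior predictive for a window of length T is Negative Binomial with variance T·α'·(β'+T)/β'² = 2·242·42/1600 = 2541/200.

2541/200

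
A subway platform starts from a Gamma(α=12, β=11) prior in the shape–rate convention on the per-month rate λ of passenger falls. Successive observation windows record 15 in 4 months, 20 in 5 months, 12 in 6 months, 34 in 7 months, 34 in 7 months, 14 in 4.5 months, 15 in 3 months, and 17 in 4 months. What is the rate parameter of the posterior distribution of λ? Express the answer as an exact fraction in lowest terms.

103/2

Total count: 15 + 20 + 12 + 34 + 34 + 14 + 15 + 17 = 161.
Total exposure: 4 + 5 + 6 + 7 + 7 + 4.5 + 3 + 4 = 40.5 months.
Posterior: α' = 12 + 161 = 173, β' = 11 + 40.5 = 103/2.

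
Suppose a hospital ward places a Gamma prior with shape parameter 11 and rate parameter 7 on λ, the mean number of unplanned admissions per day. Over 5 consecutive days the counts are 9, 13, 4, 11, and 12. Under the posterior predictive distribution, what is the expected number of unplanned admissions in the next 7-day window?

Total count: 9 + 13 + 4 + 11 + 12 = 49.
Total exposure: 5 days.
Posterior: α' = 11 + 49 = 60, β' = 7 + 5 = 12.
Predictive mean over a 7-day window = T·E[λ|data] = 7·60/12 = 35.

35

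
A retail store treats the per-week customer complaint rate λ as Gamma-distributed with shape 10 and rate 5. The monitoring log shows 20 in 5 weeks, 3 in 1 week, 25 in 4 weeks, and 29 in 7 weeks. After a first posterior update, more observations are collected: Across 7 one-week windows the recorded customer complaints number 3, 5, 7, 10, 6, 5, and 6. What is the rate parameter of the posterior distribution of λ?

29

Total count: 20 + 3 + 25 + 29 = 77.
Total exposure: 5 + 1 + 4 + 7 = 17 weeks.
After the first batch: Gamma(10 + 77, 5 + 17) = Gamma(87, 22).
Total count: 3 + 5 + 7 + 10 + 6 + 5 + 6 = 42.
Total exposure: 7 weeks.
After the second batch: Gamma(87 + 42, 22 + 7) = Gamma(129, 29).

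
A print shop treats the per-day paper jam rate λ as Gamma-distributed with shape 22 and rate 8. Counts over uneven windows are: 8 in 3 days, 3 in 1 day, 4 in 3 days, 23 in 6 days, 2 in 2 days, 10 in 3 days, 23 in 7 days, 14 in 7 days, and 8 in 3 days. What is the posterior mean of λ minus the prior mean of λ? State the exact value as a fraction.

Total count: 8 + 3 + 4 + 23 + 2 + 10 + 23 + 14 + 8 = 95.
Total exposure: 3 + 1 + 3 + 6 + 2 + 3 + 7 + 7 + 3 = 35 days.
By Gamma–Poisson conjugacy, the posterior is Gamma(α + Σx, β + Σt) = Gamma(22 + 95, 8 + 35) = Gamma(117, 43).
Posterior mean = 117/43 = 117/43; prior mean = 22/8 = 11/4. Difference = 117/43 − 11/4 = -5/172.

-5/172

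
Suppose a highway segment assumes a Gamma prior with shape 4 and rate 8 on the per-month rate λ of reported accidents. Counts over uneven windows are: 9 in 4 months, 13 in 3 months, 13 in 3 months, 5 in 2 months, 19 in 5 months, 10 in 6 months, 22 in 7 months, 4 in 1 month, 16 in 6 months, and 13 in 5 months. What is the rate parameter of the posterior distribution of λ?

50

Total count: 9 + 13 + 13 + 5 + 19 + 10 + 22 + 4 + 16 + 13 = 124.
Total exposure: 4 + 3 + 3 + 2 + 5 + 6 + 7 + 1 + 6 + 5 = 42 months.
By Gamma–Poisson conjugacy, the posterior is Gamma(α + Σx, β + Σt) = Gamma(4 + 124, 8 + 42) = Gamma(128, 50).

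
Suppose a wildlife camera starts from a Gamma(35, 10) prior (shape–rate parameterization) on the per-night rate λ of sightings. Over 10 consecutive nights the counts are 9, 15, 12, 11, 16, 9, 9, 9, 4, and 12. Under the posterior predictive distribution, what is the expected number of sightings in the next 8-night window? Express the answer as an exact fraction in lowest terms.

282/5

Total count: 9 + 15 + 12 + 11 + 16 + 9 + 9 + 9 + 4 + 12 = 106.
Total exposure: 10 nights.
By Gamma–Poisson conjugacy, the posterior is Gamma(α + Σx, β + Σt) = Gamma(35 + 106, 10 + 10) = Gamma(141, 20).
Predictive mean over an 8-night window = T·E[λ|data] = 8·141/20 = 282/5.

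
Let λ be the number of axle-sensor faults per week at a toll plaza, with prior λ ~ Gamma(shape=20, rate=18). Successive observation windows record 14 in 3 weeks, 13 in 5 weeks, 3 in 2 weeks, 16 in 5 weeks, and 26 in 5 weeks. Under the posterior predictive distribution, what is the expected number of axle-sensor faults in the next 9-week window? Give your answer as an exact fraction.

414/19

Total count: 14 + 13 + 3 + 16 + 26 = 72.
Total exposure: 3 + 5 + 2 + 5 + 5 = 20 weeks.
Conjugate update: add total count to the shape and total exposure to the rate, giving Gamma(92, 38).
Predictive mean over a 9-week window = T·E[λ|data] = 9·92/38 = 414/19.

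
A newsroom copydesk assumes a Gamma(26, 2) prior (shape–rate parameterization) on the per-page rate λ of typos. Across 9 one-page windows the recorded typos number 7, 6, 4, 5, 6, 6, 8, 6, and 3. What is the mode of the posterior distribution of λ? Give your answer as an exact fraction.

76/11

Total count: 7 + 6 + 4 + 5 + 6 + 6 + 8 + 6 + 3 = 51.
Total exposure: 9 pages.
By Gamma–Poisson conjugacy, the posterior is Gamma(α + Σx, β + Σt) = Gamma(26 + 51, 2 + 9) = Gamma(77, 11).
Posterior mode = (α'−1)/β' = 76/11.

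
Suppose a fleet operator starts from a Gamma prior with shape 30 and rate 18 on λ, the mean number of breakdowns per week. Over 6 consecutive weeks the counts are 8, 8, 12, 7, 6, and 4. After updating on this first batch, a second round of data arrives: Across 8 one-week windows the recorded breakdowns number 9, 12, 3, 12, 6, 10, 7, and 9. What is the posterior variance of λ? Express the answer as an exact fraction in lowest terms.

Total count: 8 + 8 + 12 + 7 + 6 + 4 = 45.
Total exposure: 6 weeks.
After the first batch: Gamma(30 + 45, 18 + 6) = Gamma(75, 24).
Total count: 9 + 12 + 3 + 12 + 6 + 10 + 7 + 9 = 68.
Total exposure: 8 weeks.
After the second batch: Gamma(75 + 68, 24 + 8) = Gamma(143, 32).
Posterior variance = α'/β'² = 143/1024.

143/1024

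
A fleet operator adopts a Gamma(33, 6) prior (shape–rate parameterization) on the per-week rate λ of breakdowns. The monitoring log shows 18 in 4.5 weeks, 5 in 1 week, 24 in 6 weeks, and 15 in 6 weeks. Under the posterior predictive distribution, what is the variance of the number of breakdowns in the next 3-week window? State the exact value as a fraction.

Total count: 18 + 5 + 24 + 15 = 62.
Total exposure: 4.5 + 1 + 6 + 6 = 17.5 weeks.
Gamma(α, β) with Poisson data over total exposure Σt gives posterior Gamma(α+Σx, β+Σt) = Gamma(95, 47/2).
The posterior predictive for a window of length T is Negative Binomial with variance T·α'·(β'+T)/β'² = 3·95·(53/2)/(2209/4) = 30210/2209.

30210/2209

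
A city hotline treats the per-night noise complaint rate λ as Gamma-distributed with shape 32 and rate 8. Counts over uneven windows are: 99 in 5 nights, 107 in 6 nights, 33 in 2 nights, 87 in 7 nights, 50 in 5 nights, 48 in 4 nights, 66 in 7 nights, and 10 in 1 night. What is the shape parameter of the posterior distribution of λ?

532

Total count: 99 + 107 + 33 + 87 + 50 + 48 + 66 + 10 = 500.
Total exposure: 5 + 6 + 2 + 7 + 5 + 4 + 7 + 1 = 37 nights.
The Gamma prior is conjugate for the Poisson rate, so λ | data ~ Gamma(32+500, 8+37) = Gamma(532, 45).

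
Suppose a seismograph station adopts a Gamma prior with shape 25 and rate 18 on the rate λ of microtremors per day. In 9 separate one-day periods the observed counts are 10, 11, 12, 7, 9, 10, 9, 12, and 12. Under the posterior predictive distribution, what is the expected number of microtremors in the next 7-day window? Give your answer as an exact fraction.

Total count: 10 + 11 + 12 + 7 + 9 + 10 + 9 + 12 + 12 = 92.
Total exposure: 9 days.
Gamma(α, β) with Poisson data over total exposure Σt gives posterior Gamma(α+Σx, β+Σt) = Gamma(117, 27).
Predictive mean over a 7-day window = T·E[λ|data] = 7·117/27 = 91/3.

91/3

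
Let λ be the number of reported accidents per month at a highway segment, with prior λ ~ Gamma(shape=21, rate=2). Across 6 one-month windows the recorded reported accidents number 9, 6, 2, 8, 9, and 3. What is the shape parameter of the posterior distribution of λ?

Total count: 9 + 6 + 2 + 8 + 9 + 3 = 37.
Total exposure: 6 months.
Conjugate update: add total count to the shape and total exposure to the rate, giving Gamma(58, 8).

58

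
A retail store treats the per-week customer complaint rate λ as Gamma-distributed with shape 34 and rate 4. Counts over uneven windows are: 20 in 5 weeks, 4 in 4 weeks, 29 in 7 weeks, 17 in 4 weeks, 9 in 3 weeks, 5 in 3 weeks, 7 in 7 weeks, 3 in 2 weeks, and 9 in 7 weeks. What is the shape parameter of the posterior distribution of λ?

137

Total count: 20 + 4 + 29 + 17 + 9 + 5 + 7 + 3 + 9 = 103.
Total exposure: 5 + 4 + 7 + 4 + 3 + 3 + 7 + 2 + 7 = 42 weeks.
Gamma(α, β) with Poisson data over total exposure Σt gives posterior Gamma(α+Σx, β+Σt) = Gamma(137, 46).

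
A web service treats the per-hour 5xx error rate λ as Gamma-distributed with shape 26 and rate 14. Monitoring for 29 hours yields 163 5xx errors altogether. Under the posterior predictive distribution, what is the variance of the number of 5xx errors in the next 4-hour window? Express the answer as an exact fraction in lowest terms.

35532/1849

Total count 163 over total exposure 29 hours.
The Gamma prior is conjugate for the Poisson rate, so λ | data ~ Gamma(26+163, 14+29) = Gamma(189, 43).
The posterior predictive for a window of length T is Negative Binomial with variance T·α'·(β'+T)/β'² = 4·189·47/1849 = 35532/1849.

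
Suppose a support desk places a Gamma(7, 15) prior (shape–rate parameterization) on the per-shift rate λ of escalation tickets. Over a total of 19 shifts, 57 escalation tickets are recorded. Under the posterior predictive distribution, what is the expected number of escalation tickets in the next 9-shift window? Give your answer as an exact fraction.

Total count 57 over total exposure 19 shifts.
Posterior: α' = 7 + 57 = 64, β' = 15 + 19 = 34.
Predictive mean over a 9-shift window = T·E[λ|data] = 9·64/34 = 288/17.

288/17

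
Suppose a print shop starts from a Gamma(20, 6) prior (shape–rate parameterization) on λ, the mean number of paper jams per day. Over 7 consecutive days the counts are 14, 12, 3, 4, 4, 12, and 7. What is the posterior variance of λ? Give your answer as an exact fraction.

Total count: 14 + 12 + 3 + 4 + 4 + 12 + 7 = 56.
Total exposure: 7 days.
By Gamma–Poisson conjugacy, the posterior is Gamma(α + Σx, β + Σt) = Gamma(20 + 56, 6 + 7) = Gamma(76, 13).
Posterior variance = α'/β'² = 76/169.

76/169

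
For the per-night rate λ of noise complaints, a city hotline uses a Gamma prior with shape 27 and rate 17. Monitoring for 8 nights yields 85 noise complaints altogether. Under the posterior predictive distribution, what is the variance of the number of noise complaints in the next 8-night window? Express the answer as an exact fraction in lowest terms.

Total count 85 over total exposure 8 nights.
Conjugate update: add total count to the shape and total exposure to the rate, giving Gamma(112, 25).
The posterior predictive for a window of length T is Negative Binomial with variance T·α'·(β'+T)/β'² = 8·112·33/625 = 29568/625.

29568/625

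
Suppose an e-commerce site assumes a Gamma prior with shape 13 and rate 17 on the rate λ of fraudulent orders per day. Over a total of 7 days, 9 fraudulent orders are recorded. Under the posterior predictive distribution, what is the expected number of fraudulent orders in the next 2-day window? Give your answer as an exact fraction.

Total count 9 over total exposure 7 days.
Conjugate update: add total count to the shape and total exposure to the rate, giving Gamma(22, 24).
Predictive mean over a 2-day window = T·E[λ|data] = 2·22/24 = 11/6.

11/6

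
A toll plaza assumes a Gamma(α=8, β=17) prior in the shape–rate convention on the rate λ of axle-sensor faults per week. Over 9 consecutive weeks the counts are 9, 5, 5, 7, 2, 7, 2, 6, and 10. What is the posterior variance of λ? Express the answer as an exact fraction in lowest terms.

61/676

Total count: 9 + 5 + 5 + 7 + 2 + 7 + 2 + 6 + 10 = 53.
Total exposure: 9 weeks.
Posterior: α' = 8 + 53 = 61, β' = 17 + 9 = 26.
Posterior variance = α'/β'² = 61/676.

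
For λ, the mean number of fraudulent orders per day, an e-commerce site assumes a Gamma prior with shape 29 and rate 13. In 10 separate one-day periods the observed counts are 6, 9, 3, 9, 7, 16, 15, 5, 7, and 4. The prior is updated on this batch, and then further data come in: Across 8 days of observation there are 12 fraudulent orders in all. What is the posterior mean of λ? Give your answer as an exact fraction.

Total count: 6 + 9 + 3 + 9 + 7 + 16 + 15 + 5 + 7 + 4 = 81.
Total exposure: 10 days.
After the first batch: Gamma(29 + 81, 13 + 10) = Gamma(110, 23).
Total count 12 over total exposure 8 days.
After the second batch: Gamma(110 + 12, 23 + 8) = Gamma(122, 31).
Posterior mean = α'/β' = 122/31.

122/31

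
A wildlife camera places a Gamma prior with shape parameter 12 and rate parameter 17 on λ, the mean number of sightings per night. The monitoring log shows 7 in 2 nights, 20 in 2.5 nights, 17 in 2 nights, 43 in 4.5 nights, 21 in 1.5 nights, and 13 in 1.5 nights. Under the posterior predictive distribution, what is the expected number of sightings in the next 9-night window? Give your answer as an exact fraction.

Total count: 7 + 20 + 17 + 43 + 21 + 13 = 121.
Total exposure: 2 + 2.5 + 2 + 4.5 + 1.5 + 1.5 = 14 nights.
The Gamma prior is conjugate for the Poisson rate, so λ | data ~ Gamma(12+121, 17+14) = Gamma(133, 31).
Predictive mean over a 9-night window = T·E[λ|data] = 9·133/31 = 1197/31.

1197/31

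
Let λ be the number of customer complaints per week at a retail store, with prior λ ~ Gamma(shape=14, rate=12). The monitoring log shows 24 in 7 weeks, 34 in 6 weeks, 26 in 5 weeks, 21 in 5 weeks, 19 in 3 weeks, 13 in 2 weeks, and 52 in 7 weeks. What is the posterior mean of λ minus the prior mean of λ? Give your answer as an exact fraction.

Total count: 24 + 34 + 26 + 21 + 19 + 13 + 52 = 189.
Total exposure: 7 + 6 + 5 + 5 + 3 + 2 + 7 = 35 weeks.
Conjugate update: add total count to the shape and total exposure to the rate, giving Gamma(203, 47).
Posterior mean = 203/47 = 203/47; prior mean = 14/12 = 7/6. Difference = 203/47 − 7/6 = 889/282.

889/282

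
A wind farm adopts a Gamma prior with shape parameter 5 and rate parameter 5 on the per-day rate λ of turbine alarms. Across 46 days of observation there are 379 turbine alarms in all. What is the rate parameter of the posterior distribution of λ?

51

Total count 379 over total exposure 46 days.
The Gamma prior is conjugate for the Poisson rate, so λ | data ~ Gamma(5+379, 5+46) = Gamma(384, 51).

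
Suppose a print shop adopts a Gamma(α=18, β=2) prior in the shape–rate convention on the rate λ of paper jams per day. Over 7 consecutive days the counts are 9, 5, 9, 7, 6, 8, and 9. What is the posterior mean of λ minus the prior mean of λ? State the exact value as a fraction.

Total count: 9 + 5 + 9 + 7 + 6 + 8 + 9 = 53.
Total exposure: 7 days.
By Gamma–Poisson conjugacy, the posterior is Gamma(α + Σx, β + Σt) = Gamma(18 + 53, 2 + 7) = Gamma(71, 9).
Posterior mean = 71/9 = 71/9; prior mean = 18/2 = 9. Difference = 71/9 − 9 = -10/9.

-10/9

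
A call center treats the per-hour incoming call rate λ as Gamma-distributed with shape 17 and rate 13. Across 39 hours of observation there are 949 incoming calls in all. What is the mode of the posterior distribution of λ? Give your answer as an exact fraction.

965/52

Total count 949 over total exposure 39 hours.
By Gamma–Poisson conjugacy, the posterior is Gamma(α + Σx, β + Σt) = Gamma(17 + 949, 13 + 39) = Gamma(966, 52).
Posterior mode = (α'−1)/β' = 965/52.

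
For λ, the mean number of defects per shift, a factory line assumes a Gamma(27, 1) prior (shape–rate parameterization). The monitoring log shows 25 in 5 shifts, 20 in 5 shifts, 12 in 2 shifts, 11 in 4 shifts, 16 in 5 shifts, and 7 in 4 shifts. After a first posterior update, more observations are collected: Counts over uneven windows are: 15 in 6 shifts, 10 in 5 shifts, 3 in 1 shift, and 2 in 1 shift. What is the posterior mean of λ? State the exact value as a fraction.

Total count: 25 + 20 + 12 + 11 + 16 + 7 = 91.
Total exposure: 5 + 5 + 2 + 4 + 5 + 4 = 25 shifts.
After the first batch: Gamma(27 + 91, 1 + 25) = Gamma(118, 26).
Total count: 15 + 10 + 3 + 2 = 30.
Total exposure: 6 + 5 + 1 + 1 = 13 shifts.
After the second batch: Gamma(118 + 30, 26 + 13) = Gamma(148, 39).
Posterior mean = α'/β' = 148/39.

148/39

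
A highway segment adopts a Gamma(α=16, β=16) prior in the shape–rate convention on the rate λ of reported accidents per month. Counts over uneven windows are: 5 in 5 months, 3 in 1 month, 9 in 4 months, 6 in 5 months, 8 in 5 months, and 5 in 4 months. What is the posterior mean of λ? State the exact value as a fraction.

Total count: 5 + 3 + 9 + 6 + 8 + 5 = 36.
Total exposure: 5 + 1 + 4 + 5 + 5 + 4 = 24 months.
Conjugate update: add total count to the shape and total exposure to the rate, giving Gamma(52, 40).
Posterior mean = α'/β' = 52/40 = 13/10.

13/10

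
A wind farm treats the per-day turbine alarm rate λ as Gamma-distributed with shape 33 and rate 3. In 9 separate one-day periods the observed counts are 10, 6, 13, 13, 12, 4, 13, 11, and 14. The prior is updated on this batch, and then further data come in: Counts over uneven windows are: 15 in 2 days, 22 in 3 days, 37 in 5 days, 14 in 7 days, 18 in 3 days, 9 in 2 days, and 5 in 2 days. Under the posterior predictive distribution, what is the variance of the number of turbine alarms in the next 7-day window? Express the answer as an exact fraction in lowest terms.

Total count: 10 + 6 + 13 + 13 + 12 + 4 + 13 + 11 + 14 = 96.
Total exposure: 9 days.
After the first batch: Gamma(33 + 96, 3 + 9) = Gamma(129, 12).
Total count: 15 + 22 + 37 + 14 + 18 + 9 + 5 = 120.
Total exposure: 2 + 3 + 5 + 7 + 3 + 2 + 2 = 24 days.
After the second batch: Gamma(129 + 120, 12 + 24) = Gamma(249, 36).
The posterior predictive for a window of length T is Negative Binomial with variance T·α'·(β'+T)/β'² = 7·249·43/1296 = 24983/432.

24983/432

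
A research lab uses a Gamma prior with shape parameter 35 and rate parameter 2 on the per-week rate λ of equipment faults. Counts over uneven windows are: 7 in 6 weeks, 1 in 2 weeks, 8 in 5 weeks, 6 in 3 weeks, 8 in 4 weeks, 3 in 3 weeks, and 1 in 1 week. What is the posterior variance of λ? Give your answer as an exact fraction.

Total count: 7 + 1 + 8 + 6 + 8 + 3 + 1 = 34.
Total exposure: 6 + 2 + 5 + 3 + 4 + 3 + 1 = 24 weeks.
By Gamma–Poisson conjugacy, the posterior is Gamma(α + Σx, β + Σt) = Gamma(35 + 34, 2 + 24) = Gamma(69, 26).
Posterior variance = α'/β'² = 69/676.

69/676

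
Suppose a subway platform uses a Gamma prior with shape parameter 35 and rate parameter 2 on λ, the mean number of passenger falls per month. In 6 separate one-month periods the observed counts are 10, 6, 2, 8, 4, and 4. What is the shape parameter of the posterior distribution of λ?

Total count: 10 + 6 + 2 + 8 + 4 + 4 = 34.
Total exposure: 6 months.
The Gamma prior is conjugate for the Poisson rate, so λ | data ~ Gamma(35+34, 2+6) = Gamma(69, 8).

69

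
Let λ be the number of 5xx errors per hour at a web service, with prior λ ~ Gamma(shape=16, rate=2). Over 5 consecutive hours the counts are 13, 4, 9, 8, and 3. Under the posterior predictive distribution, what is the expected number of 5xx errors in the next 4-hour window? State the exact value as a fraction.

212/7

Total count: 13 + 4 + 9 + 8 + 3 = 37.
Total exposure: 5 hours.
The Gamma prior is conjugate for the Poisson rate, so λ | data ~ Gamma(16+37, 2+5) = Gamma(53, 7).
Predictive mean over a 4-hour window = T·E[λ|data] = 4·53/7 = 212/7.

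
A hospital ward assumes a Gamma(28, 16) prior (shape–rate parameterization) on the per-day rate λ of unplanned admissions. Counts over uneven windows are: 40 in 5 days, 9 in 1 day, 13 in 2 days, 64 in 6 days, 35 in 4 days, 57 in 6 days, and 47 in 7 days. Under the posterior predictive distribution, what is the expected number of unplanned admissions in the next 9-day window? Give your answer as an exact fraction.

Total count: 40 + 9 + 13 + 64 + 35 + 57 + 47 = 265.
Total exposure: 5 + 1 + 2 + 6 + 4 + 6 + 7 = 31 days.
Posterior: α' = 28 + 265 = 293, β' = 16 + 31 = 47.
Predictive mean over a 9-day window = T·E[λ|data] = 9·293/47 = 2637/47.

2637/47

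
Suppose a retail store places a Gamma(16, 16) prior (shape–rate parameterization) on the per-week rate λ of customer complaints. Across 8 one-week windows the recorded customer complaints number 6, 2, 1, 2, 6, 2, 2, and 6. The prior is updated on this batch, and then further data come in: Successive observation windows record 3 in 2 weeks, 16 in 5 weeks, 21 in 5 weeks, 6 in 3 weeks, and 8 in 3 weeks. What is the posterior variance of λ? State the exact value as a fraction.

97/1764

Total count: 6 + 2 + 1 + 2 + 6 + 2 + 2 + 6 = 27.
Total exposure: 8 weeks.
After the first batch: Gamma(16 + 27, 16 + 8) = Gamma(43, 24).
Total count: 3 + 16 + 21 + 6 + 8 = 54.
Total exposure: 2 + 5 + 5 + 3 + 3 = 18 weeks.
After the second batch: Gamma(43 + 54, 24 + 18) = Gamma(97, 42).
Posterior variance = α'/β'² = 97/1764.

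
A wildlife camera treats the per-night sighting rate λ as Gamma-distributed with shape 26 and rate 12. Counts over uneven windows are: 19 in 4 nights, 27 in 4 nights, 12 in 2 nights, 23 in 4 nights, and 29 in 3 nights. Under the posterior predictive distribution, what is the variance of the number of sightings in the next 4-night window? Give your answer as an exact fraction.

17952/841

Total count: 19 + 27 + 12 + 23 + 29 = 110.
Total exposure: 4 + 4 + 2 + 4 + 3 = 17 nights.
Posterior: α' = 26 + 110 = 136, β' = 12 + 17 = 29.
The posterior predictive for a window of length T is Negative Binomial with variance T·α'·(β'+T)/β'² = 4·136·33/841 = 17952/841.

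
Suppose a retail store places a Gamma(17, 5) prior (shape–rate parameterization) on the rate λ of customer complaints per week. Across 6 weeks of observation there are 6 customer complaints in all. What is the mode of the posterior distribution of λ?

Total count 6 over total exposure 6 weeks.
The Gamma prior is conjugate for the Poisson rate, so λ | data ~ Gamma(17+6, 5+6) = Gamma(23, 11).
Posterior mode = (α'−1)/β' = 22/11 = 2.

2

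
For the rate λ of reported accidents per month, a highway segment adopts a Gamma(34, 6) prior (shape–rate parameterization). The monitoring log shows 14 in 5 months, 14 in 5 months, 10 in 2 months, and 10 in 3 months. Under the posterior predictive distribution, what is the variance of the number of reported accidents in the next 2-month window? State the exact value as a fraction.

3772/441

Total count: 14 + 14 + 10 + 10 = 48.
Total exposure: 5 + 5 + 2 + 3 = 15 months.
By Gamma–Poisson conjugacy, the posterior is Gamma(α + Σx, β + Σt) = Gamma(34 + 48, 6 + 15) = Gamma(82, 21).
The posterior predictive for a window of length T is Negative Binomial with variance T·α'·(β'+T)/β'² = 2·82·23/441 = 3772/441.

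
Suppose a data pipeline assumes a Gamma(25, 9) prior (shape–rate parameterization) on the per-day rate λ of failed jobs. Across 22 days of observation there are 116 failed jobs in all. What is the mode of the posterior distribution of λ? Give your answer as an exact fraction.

140/31

Total count 116 over total exposure 22 days.
Gamma(α, β) with Poisson data over total exposure Σt gives posterior Gamma(α+Σx, β+Σt) = Gamma(141, 31).
Posterior mode = (α'−1)/β' = 140/31.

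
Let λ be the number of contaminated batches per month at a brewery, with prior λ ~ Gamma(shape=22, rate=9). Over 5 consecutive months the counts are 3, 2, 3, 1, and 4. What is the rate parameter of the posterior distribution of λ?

Total count: 3 + 2 + 3 + 1 + 4 = 13.
Total exposure: 5 months.
Gamma(α, β) with Poisson data over total exposure Σt gives posterior Gamma(α+Σx, β+Σt) = Gamma(35, 14).

14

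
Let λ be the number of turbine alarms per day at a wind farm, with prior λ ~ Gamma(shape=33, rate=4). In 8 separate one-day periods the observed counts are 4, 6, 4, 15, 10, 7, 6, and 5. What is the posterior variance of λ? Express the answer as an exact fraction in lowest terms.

5/8

Total count: 4 + 6 + 4 + 15 + 10 + 7 + 6 + 5 = 57.
Total exposure: 8 days.
By Gamma–Poisson conjugacy, the posterior is Gamma(α + Σx, β + Σt) = Gamma(33 + 57, 4 + 8) = Gamma(90, 12).
Posterior variance = α'/β'² = 90/144 = 5/8.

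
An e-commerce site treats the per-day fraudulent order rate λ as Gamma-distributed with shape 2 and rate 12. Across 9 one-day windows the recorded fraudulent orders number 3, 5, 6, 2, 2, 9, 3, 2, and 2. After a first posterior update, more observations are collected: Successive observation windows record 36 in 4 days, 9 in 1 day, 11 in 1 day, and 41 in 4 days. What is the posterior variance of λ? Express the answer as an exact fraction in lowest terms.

133/961

Total count: 3 + 5 + 6 + 2 + 2 + 9 + 3 + 2 + 2 = 34.
Total exposure: 9 days.
After the first batch: Gamma(2 + 34, 12 + 9) = Gamma(36, 21).
Total count: 36 + 9 + 11 + 41 = 97.
Total exposure: 4 + 1 + 1 + 4 = 10 days.
After the second batch: Gamma(36 + 97, 21 + 10) = Gamma(133, 31).
Posterior variance = α'/β'² = 133/961.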